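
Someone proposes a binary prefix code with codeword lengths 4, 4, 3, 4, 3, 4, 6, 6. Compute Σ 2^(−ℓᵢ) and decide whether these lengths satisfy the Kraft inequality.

0.53125; yes

With common denominator 2^6 = 64: Σ 2^(−ℓᵢ) = 4/64 + 4/64 + 8/64 + 4/64 + 8/64 + 4/64 + 1/64 + 1/64 = 34/64 = 0.53125.
Kraft's inequality requires Σ ≤ 1; here Σ = 0.53125 ≤ 1, so such a prefix code exists.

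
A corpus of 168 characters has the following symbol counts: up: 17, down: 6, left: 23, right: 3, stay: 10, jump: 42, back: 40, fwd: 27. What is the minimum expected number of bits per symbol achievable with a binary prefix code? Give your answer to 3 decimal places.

2.679 bits/symbol

Probabilities are the counts divided by 168.
Repeatedly combine the two least-probable nodes; the expected code length is the sum of the merged weights.
merge 1/56 + 1/28 → 3/56
merge 3/56 + 5/84 → 19/168
merge 17/168 + 19/168 → 3/14
merge 23/168 + 9/56 → 25/84
merge 3/14 + 5/21 → 19/42
merge 1/4 + 25/84 → 23/42
merge 19/42 + 23/42 → 1
L = 3/56 + 19/168 + 3/14 + 25/84 + 19/42 + 23/42 + 1 = 75/28 ≈ 2.679 bits/symbol.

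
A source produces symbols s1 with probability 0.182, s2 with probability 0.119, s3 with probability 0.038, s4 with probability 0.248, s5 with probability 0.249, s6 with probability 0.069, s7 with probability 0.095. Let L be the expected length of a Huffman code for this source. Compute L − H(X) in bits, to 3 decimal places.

Entropy H = −Σ p log₂ p ≈ 2.5792 bits.
Huffman merges: 19/500+69/1000→107/1000; 19/200+107/1000→101/500; 119/1000+91/500→301/1000; 101/500+31/125→9/20; 249/1000+301/1000→11/20; 9/20+11/20→1. L = 261/100 ≈ 2.6100.
L − H = 2.6100 − 2.5792 = 0.031 bits.

0.031 bits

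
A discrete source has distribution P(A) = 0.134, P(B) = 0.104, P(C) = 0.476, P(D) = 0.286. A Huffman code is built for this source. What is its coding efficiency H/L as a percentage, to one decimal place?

99.6%

Entropy H = −Σ p log₂ p ≈ 1.7544 bits.
Huffman merges: 13/125+67/500→119/500; 119/500+143/500→131/250; 119/250+131/250→1. L = 881/500 ≈ 1.7620.
Efficiency = H/L = 1.7544/1.7620 = 99.6%.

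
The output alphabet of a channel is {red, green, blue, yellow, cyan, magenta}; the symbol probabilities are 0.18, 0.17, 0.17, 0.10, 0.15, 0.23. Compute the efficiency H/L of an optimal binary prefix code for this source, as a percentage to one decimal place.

Entropy H = −Σ p log₂ p ≈ 2.5449 bits.
Huffman merges: 1/10+3/20→1/4; 17/100+17/100→17/50; 9/50+23/100→41/100; 1/4+17/50→59/100; 41/100+59/100→1. L = 259/100 ≈ 2.5900.
Efficiency = H/L = 2.5449/2.5900 = 98.3%.

98.3%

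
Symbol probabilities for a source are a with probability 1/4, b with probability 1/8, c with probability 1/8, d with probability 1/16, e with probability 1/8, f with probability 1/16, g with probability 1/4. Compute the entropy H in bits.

Each probability is a power of 1/2, so log₂(1/p) is an integer.
H = Σ p·log₂(1/p) = 1/4·2 + 1/8·3 + 1/8·3 + 1/16·4 + 1/8·3 + 1/16·4 + 1/4·2 = 2.625 bits.

2.625 bits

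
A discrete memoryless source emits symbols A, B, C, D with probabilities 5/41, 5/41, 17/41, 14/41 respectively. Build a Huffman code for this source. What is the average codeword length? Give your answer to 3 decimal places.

1.829 bits/symbol

Repeatedly combine the two least-probable nodes; the expected code length is the sum of the merged weights.
merge 5/41 + 5/41 → 10/41
merge 10/41 + 14/41 → 24/41
merge 17/41 + 24/41 → 1
L = 10/41 + 24/41 + 1 = 75/41 ≈ 1.829 bits/symbol.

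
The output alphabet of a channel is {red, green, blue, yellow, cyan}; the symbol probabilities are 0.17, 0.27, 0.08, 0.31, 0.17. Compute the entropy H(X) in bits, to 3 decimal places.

H = −Σ pᵢ log₂ pᵢ.
−0.17·log₂(0.17) = 0.4346
−0.27·log₂(0.27) = 0.5100
−0.08·log₂(0.08) = 0.2915
−0.31·log₂(0.31) = 0.5238
−0.17·log₂(0.17) = 0.4346
Sum ≈ 2.1945 → 2.194 bits.

2.194 bits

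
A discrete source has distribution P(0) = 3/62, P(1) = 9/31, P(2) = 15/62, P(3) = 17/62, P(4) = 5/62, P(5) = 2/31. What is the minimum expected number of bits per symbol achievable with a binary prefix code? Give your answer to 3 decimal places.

Repeatedly combine the two least-probable nodes; the expected code length is the sum of the merged weights.
merge 3/62 + 2/31 → 7/62
merge 5/62 + 7/62 → 6/31
merge 6/31 + 15/62 → 27/62
merge 17/62 + 9/31 → 35/62
merge 27/62 + 35/62 → 1
L = 7/62 + 6/31 + 27/62 + 35/62 + 1 = 143/62 ≈ 2.306 bits/symbol.

2.306 bits/symbol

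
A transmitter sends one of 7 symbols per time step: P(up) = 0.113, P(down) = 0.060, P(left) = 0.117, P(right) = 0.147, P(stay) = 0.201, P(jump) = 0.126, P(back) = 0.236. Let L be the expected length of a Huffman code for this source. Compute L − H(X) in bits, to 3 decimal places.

0.035 bits

Entropy H = −Σ p log₂ p ≈ 2.7012 bits.
Huffman merges: 3/50+113/1000→173/1000; 117/1000+63/500→243/1000; 147/1000+173/1000→8/25; 201/1000+59/250→437/1000; 243/1000+8/25→563/1000; 437/1000+563/1000→1. L = 342/125 ≈ 2.7360.
L − H = 2.7360 − 2.7012 = 0.035 bits.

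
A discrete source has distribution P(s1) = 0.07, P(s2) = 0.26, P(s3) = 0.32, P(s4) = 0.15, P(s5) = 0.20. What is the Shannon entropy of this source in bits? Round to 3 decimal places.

2.175 bits

H = −Σ pᵢ log₂ pᵢ.
−0.07·log₂(0.07) = 0.2686
−0.26·log₂(0.26) = 0.5053
−0.32·log₂(0.32) = 0.5260
−0.15·log₂(0.15) = 0.4105
−0.20·log₂(0.20) = 0.4644
Sum ≈ 2.1748 → 2.175 bits.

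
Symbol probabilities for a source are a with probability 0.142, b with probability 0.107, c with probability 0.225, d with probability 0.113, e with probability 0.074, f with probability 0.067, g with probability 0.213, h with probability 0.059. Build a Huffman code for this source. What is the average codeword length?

2.869 bits/symbol

Repeatedly combine the two least-probable nodes; the expected code length is the sum of the merged weights.
merge 59/1000 + 67/1000 → 63/500
merge 37/500 + 107/1000 → 181/1000
merge 113/1000 + 63/500 → 239/1000
merge 71/500 + 181/1000 → 323/1000
merge 213/1000 + 9/40 → 219/500
merge 239/1000 + 323/1000 → 281/500
merge 219/500 + 281/500 → 1
L = 63/500 + 181/1000 + 239/1000 + 323/1000 + 219/500 + 281/500 + 1 = 2869/1000 = 2.869 bits/symbol.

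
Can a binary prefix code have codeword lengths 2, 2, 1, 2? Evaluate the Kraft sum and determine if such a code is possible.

1.25; no

With common denominator 2^2 = 4: Σ 2^(−ℓᵢ) = 1/4 + 1/4 + 2/4 + 1/4 = 5/4 = 1.25.
Kraft's inequality requires Σ ≤ 1; here Σ = 1.25 > 1, so no such prefix code exists.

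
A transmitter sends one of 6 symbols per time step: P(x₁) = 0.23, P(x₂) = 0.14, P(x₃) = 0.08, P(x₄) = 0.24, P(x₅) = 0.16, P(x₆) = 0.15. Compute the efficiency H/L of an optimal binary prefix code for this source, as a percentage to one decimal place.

99.0%

Entropy H = −Σ p log₂ p ≈ 2.5040 bits.
Huffman merges: 2/25+7/50→11/50; 3/20+4/25→31/100; 11/50+23/100→9/20; 6/25+31/100→11/20; 9/20+11/20→1. L = 253/100 ≈ 2.5300.
Efficiency = H/L = 2.5040/2.5300 = 99.0%.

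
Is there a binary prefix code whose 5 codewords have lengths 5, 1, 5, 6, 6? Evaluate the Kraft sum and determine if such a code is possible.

0.59375; yes

With common denominator 2^6 = 64: Σ 2^(−ℓᵢ) = 2/64 + 32/64 + 2/64 + 1/64 + 1/64 = 38/64 = 0.59375.
Kraft's inequality requires Σ ≤ 1; here Σ = 0.59375 ≤ 1, so such a prefix code exists.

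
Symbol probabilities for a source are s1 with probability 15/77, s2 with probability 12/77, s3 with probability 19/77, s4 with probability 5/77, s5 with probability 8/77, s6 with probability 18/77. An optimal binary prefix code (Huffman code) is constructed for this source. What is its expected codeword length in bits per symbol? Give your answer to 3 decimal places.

Repeatedly combine the two least-probable nodes; the expected code length is the sum of the merged weights.
merge 5/77 + 8/77 → 13/77
merge 12/77 + 13/77 → 25/77
merge 15/77 + 18/77 → 3/7
merge 19/77 + 25/77 → 4/7
merge 3/7 + 4/7 → 1
L = 13/77 + 25/77 + 3/7 + 4/7 + 1 = 192/77 ≈ 2.494 bits/symbol.

2.494 bits/symbol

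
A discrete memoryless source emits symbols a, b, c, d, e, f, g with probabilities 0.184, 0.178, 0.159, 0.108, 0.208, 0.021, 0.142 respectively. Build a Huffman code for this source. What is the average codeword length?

2.737 bits/symbol

Repeatedly combine the two least-probable nodes; the expected code length is the sum of the merged weights.
merge 21/1000 + 27/250 → 129/1000
merge 129/1000 + 71/500 → 271/1000
merge 159/1000 + 89/500 → 337/1000
merge 23/125 + 26/125 → 49/125
merge 271/1000 + 337/1000 → 76/125
merge 49/125 + 76/125 → 1
L = 129/1000 + 271/1000 + 337/1000 + 49/125 + 76/125 + 1 = 2737/1000 = 2.737 bits/symbol.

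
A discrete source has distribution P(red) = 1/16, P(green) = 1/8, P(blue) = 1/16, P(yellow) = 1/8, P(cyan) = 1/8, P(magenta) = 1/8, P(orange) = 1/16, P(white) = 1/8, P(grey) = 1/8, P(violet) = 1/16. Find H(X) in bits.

3.25 bits

Each probability is a power of 1/2, so log₂(1/p) is an integer.
H = Σ p·log₂(1/p) = 1/16·4 + 1/8·3 + 1/16·4 + 1/8·3 + 1/8·3 + 1/8·3 + 1/16·4 + 1/8·3 + 1/8·3 + 1/16·4 = 3.25 bits.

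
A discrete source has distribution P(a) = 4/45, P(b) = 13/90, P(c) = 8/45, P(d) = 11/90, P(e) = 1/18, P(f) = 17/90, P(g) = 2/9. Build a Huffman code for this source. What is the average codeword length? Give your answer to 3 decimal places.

2.733 bits/symbol

Repeatedly combine the two least-probable nodes; the expected code length is the sum of the merged weights.
merge 1/18 + 4/45 → 13/90
merge 11/90 + 13/90 → 4/15
merge 13/90 + 8/45 → 29/90
merge 17/90 + 2/9 → 37/90
merge 4/15 + 29/90 → 53/90
merge 37/90 + 53/90 → 1
L = 13/90 + 4/15 + 29/90 + 37/90 + 53/90 + 1 = 41/15 ≈ 2.733 bits/symbol.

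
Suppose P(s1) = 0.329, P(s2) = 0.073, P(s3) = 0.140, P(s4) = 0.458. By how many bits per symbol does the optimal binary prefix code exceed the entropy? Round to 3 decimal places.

Entropy H = −Σ p log₂ p ≈ 1.7164 bits.
Huffman merges: 73/1000+7/50→213/1000; 213/1000+329/1000→271/500; 229/500+271/500→1. L = 351/200 ≈ 1.7550.
L − H = 1.7550 − 1.7164 = 0.039 bits.

0.039 bits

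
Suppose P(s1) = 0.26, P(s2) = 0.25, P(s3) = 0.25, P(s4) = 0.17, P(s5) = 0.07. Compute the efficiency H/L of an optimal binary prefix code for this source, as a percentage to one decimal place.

Entropy H = −Σ p log₂ p ≈ 2.2084 bits.
Huffman merges: 7/100+17/100→6/25; 6/25+1/4→49/100; 1/4+13/50→51/100; 49/100+51/100→1. L = 56/25 ≈ 2.2400.
Efficiency = H/L = 2.2084/2.2400 = 98.6%.

98.6%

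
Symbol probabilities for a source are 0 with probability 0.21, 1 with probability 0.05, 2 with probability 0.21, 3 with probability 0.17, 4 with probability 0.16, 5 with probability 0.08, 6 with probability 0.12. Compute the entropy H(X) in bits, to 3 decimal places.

2.678 bits

H = −Σ pᵢ log₂ pᵢ.
−0.21·log₂(0.21) = 0.4728
−0.05·log₂(0.05) = 0.2161
−0.21·log₂(0.21) = 0.4728
−0.17·log₂(0.17) = 0.4346
−0.16·log₂(0.16) = 0.4230
−0.08·log₂(0.08) = 0.2915
−0.12·log₂(0.12) = 0.3671
Sum ≈ 2.6779 → 2.678 bits.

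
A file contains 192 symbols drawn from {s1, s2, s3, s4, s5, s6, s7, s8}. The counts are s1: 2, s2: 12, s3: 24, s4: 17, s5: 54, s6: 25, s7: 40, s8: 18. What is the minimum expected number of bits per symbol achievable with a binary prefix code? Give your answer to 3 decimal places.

Probabilities are the counts divided by 192.
Repeatedly combine the two least-probable nodes; the expected code length is the sum of the merged weights.
merge 1/96 + 1/16 → 7/96
merge 7/96 + 17/192 → 31/192
merge 3/32 + 1/8 → 7/32
merge 25/192 + 31/192 → 7/24
merge 5/24 + 7/32 → 41/96
merge 9/32 + 7/24 → 55/96
merge 41/96 + 55/96 → 1
L = 7/96 + 31/192 + 7/32 + 7/24 + 41/96 + 55/96 + 1 = 527/192 ≈ 2.745 bits/symbol.

2.745 bits/symbol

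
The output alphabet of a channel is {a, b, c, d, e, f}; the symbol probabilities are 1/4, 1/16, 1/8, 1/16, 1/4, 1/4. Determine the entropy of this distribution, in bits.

Each probability is a power of 1/2, so log₂(1/p) is an integer.
H = Σ p·log₂(1/p) = 1/4·2 + 1/16·4 + 1/8·3 + 1/16·4 + 1/4·2 + 1/4·2 = 2.375 bits.

2.375 bits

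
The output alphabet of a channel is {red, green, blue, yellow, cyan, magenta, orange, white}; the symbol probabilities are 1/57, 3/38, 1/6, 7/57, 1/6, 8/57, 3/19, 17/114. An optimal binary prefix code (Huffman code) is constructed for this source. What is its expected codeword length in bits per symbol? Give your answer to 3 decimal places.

Repeatedly combine the two least-probable nodes; the expected code length is the sum of the merged weights.
merge 1/57 + 3/38 → 11/114
merge 11/114 + 7/57 → 25/114
merge 8/57 + 17/114 → 11/38
merge 3/19 + 1/6 → 37/114
merge 1/6 + 25/114 → 22/57
merge 11/38 + 37/114 → 35/57
merge 22/57 + 35/57 → 1
L = 11/114 + 25/114 + 11/38 + 37/114 + 22/57 + 35/57 + 1 = 167/57 ≈ 2.930 bits/symbol.

2.930 bits/symbol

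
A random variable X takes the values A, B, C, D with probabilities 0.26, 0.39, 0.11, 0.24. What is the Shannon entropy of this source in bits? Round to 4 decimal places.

H = −Σ pᵢ log₂ pᵢ.
−0.26·log₂(0.26) = 0.5053
−0.39·log₂(0.39) = 0.5298
−0.11·log₂(0.11) = 0.3503
−0.24·log₂(0.24) = 0.4941
Sum ≈ 1.8795 → 1.8795 bits.

1.8795 bits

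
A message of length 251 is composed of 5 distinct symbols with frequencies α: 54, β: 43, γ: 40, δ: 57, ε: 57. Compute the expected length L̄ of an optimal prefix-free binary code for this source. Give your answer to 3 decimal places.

2.331 bits/symbol

Probabilities are the counts divided by 251.
Repeatedly combine the two least-probable nodes; the expected code length is the sum of the merged weights.
merge 40/251 + 43/251 → 83/251
merge 54/251 + 57/251 → 111/251
merge 57/251 + 83/251 → 140/251
merge 111/251 + 140/251 → 1
L = 83/251 + 111/251 + 140/251 + 1 = 585/251 ≈ 2.331 bits/symbol.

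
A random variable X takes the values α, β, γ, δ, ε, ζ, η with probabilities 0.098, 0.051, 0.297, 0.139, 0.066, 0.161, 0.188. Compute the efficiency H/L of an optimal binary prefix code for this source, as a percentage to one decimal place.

98.8%

Entropy H = −Σ p log₂ p ≈ 2.5996 bits.
Huffman merges: 51/1000+33/500→117/1000; 49/500+117/1000→43/200; 139/1000+161/1000→3/10; 47/250+43/200→403/1000; 297/1000+3/10→597/1000; 403/1000+597/1000→1. L = 329/125 ≈ 2.6320.
Efficiency = H/L = 2.5996/2.6320 = 98.8%.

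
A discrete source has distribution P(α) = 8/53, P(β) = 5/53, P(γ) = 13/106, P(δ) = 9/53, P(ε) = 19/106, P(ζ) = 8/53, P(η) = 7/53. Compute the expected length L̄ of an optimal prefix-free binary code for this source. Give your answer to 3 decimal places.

Repeatedly combine the two least-probable nodes; the expected code length is the sum of the merged weights.
merge 5/53 + 13/106 → 23/106
merge 7/53 + 8/53 → 15/53
merge 8/53 + 9/53 → 17/53
merge 19/106 + 23/106 → 21/53
merge 15/53 + 17/53 → 32/53
merge 21/53 + 32/53 → 1
L = 23/106 + 15/53 + 17/53 + 21/53 + 32/53 + 1 = 299/106 ≈ 2.821 bits/symbol.

2.821 bits/symbol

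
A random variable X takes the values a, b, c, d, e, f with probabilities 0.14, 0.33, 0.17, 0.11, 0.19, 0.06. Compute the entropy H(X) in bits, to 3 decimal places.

H = −Σ pᵢ log₂ pᵢ.
−0.14·log₂(0.14) = 0.3971
−0.33·log₂(0.33) = 0.5278
−0.17·log₂(0.17) = 0.4346
−0.11·log₂(0.11) = 0.3503
−0.19·log₂(0.19) = 0.4552
−0.06·log₂(0.06) = 0.2435
Sum ≈ 2.4086 → 2.409 bits.

2.409 bits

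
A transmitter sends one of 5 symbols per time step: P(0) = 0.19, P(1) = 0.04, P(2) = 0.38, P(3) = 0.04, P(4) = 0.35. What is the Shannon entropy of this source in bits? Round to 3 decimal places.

H = −Σ pᵢ log₂ pᵢ.
−0.19·log₂(0.19) = 0.4552
−0.04·log₂(0.04) = 0.1858
−0.38·log₂(0.38) = 0.5305
−0.04·log₂(0.04) = 0.1858
−0.35·log₂(0.35) = 0.5301
Sum ≈ 1.8873 → 1.887 bits.

1.887 bits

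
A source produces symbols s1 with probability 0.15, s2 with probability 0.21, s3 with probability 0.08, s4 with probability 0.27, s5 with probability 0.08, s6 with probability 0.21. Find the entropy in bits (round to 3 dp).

H = −Σ pᵢ log₂ pᵢ.
−0.15·log₂(0.15) = 0.4105
−0.21·log₂(0.21) = 0.4728
−0.08·log₂(0.08) = 0.2915
−0.27·log₂(0.27) = 0.5100
−0.08·log₂(0.08) = 0.2915
−0.21·log₂(0.21) = 0.4728
Sum ≈ 2.4492 → 2.449 bits.

2.449 bits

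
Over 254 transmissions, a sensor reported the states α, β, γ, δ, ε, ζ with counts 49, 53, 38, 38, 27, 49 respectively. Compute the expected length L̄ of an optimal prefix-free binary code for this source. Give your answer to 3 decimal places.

2.598 bits/symbol

Probabilities are the counts divided by 254.
Repeatedly combine the two least-probable nodes; the expected code length is the sum of the merged weights.
merge 27/254 + 19/127 → 65/254
merge 19/127 + 49/254 → 87/254
merge 49/254 + 53/254 → 51/127
merge 65/254 + 87/254 → 76/127
merge 51/127 + 76/127 → 1
L = 65/254 + 87/254 + 51/127 + 76/127 + 1 = 330/127 ≈ 2.598 bits/symbol.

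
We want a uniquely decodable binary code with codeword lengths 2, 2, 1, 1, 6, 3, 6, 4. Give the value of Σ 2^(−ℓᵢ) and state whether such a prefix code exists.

With common denominator 2^6 = 64: Σ 2^(−ℓᵢ) = 16/64 + 16/64 + 32/64 + 32/64 + 1/64 + 8/64 + 1/64 + 4/64 = 110/64 = 1.71875.
Kraft's inequality requires Σ ≤ 1; here Σ = 1.71875 > 1, so no such prefix code exists.

1.71875; no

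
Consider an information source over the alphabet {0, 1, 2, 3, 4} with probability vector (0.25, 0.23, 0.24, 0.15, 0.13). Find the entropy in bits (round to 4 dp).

2.2750 bits

H = −Σ pᵢ log₂ pᵢ.
−0.25·log₂(0.25) = 0.5000
−0.23·log₂(0.23) = 0.4877
−0.24·log₂(0.24) = 0.4941
−0.15·log₂(0.15) = 0.4105
−0.13·log₂(0.13) = 0.3826
Sum ≈ 2.2750 → 2.2750 bits.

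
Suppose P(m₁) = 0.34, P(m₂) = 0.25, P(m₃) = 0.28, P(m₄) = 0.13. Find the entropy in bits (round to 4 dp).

1.9260 bits

H = −Σ pᵢ log₂ pᵢ.
−0.34·log₂(0.34) = 0.5292
−0.25·log₂(0.25) = 0.5000
−0.28·log₂(0.28) = 0.5142
−0.13·log₂(0.13) = 0.3826
Sum ≈ 1.9260 → 1.9260 bits.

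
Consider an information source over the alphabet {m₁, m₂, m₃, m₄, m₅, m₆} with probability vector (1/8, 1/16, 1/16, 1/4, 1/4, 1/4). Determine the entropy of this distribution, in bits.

2.375 bits

Each probability is a power of 1/2, so log₂(1/p) is an integer.
H = Σ p·log₂(1/p) = 1/8·3 + 1/16·4 + 1/16·4 + 1/4·2 + 1/4·2 + 1/4·2 = 2.375 bits.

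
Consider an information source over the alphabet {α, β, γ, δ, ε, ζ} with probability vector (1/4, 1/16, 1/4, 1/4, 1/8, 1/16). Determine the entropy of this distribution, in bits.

2.375 bits

Each probability is a power of 1/2, so log₂(1/p) is an integer.
H = Σ p·log₂(1/p) = 1/4·2 + 1/16·4 + 1/4·2 + 1/4·2 + 1/8·3 + 1/16·4 = 2.375 bits.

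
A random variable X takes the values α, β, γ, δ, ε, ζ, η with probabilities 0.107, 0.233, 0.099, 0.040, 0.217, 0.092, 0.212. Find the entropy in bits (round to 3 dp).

H = −Σ pᵢ log₂ pᵢ.
−0.107·log₂(0.107) = 0.3450
−0.233·log₂(0.233) = 0.4897
−0.099·log₂(0.099) = 0.3303
−0.040·log₂(0.040) = 0.1858
−0.217·log₂(0.217) = 0.4783
−0.092·log₂(0.092) = 0.3167
−0.212·log₂(0.212) = 0.4744
Sum ≈ 2.6202 → 2.620 bits.

2.620 bits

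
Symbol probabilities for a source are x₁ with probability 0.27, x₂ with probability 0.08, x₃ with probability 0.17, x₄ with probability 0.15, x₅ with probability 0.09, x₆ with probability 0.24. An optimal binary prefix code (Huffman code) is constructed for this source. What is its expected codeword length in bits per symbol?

Repeatedly combine the two least-probable nodes; the expected code length is the sum of the merged weights.
merge 2/25 + 9/100 → 17/100
merge 3/20 + 17/100 → 8/25
merge 17/100 + 6/25 → 41/100
merge 27/100 + 8/25 → 59/100
merge 41/100 + 59/100 → 1
L = 17/100 + 8/25 + 41/100 + 59/100 + 1 = 249/100 = 2.49 bits/symbol.

2.49 bits/symbol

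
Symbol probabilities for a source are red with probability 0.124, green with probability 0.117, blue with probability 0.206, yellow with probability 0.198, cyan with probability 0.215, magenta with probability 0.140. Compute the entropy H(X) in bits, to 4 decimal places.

H = −Σ pᵢ log₂ pᵢ.
−0.124·log₂(0.124) = 0.3734
−0.117·log₂(0.117) = 0.3622
−0.206·log₂(0.206) = 0.4695
−0.198·log₂(0.198) = 0.4626
−0.215·log₂(0.215) = 0.4768
−0.140·log₂(0.140) = 0.3971
Sum ≈ 2.5416 → 2.5416 bits.

2.5416 bits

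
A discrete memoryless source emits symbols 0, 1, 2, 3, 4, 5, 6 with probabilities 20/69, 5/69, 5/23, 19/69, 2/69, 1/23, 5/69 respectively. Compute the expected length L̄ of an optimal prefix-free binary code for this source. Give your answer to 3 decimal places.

2.435 bits/symbol

Repeatedly combine the two least-probable nodes; the expected code length is the sum of the merged weights.
merge 2/69 + 1/23 → 5/69
merge 5/69 + 5/69 → 10/69
merge 5/69 + 10/69 → 5/23
merge 5/23 + 5/23 → 10/23
merge 19/69 + 20/69 → 13/23
merge 10/23 + 13/23 → 1
L = 5/69 + 10/69 + 5/23 + 10/23 + 13/23 + 1 = 56/23 ≈ 2.435 bits/symbol.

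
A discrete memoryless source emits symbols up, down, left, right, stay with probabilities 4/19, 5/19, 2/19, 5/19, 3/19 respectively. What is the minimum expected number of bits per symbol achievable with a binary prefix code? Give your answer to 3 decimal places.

2.263 bits/symbol

Repeatedly combine the two least-probable nodes; the expected code length is the sum of the merged weights.
merge 2/19 + 3/19 → 5/19
merge 4/19 + 5/19 → 9/19
merge 5/19 + 5/19 → 10/19
merge 9/19 + 10/19 → 1
L = 5/19 + 9/19 + 10/19 + 1 = 43/19 ≈ 2.263 bits/symbol.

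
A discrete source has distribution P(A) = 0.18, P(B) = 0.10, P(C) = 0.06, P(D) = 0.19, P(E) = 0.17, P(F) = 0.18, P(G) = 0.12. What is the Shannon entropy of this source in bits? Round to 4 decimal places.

2.7232 bits

H = −Σ pᵢ log₂ pᵢ.
−0.18·log₂(0.18) = 0.4453
−0.10·log₂(0.10) = 0.3322
−0.06·log₂(0.06) = 0.2435
−0.19·log₂(0.19) = 0.4552
−0.17·log₂(0.17) = 0.4346
−0.18·log₂(0.18) = 0.4453
−0.12·log₂(0.12) = 0.3671
Sum ≈ 2.7232 → 2.7232 bits.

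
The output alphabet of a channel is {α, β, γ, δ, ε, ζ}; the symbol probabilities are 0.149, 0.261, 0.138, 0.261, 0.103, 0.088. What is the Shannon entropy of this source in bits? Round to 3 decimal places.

2.461 bits

H = −Σ pᵢ log₂ pᵢ.
−0.149·log₂(0.149) = 0.4092
−0.261·log₂(0.261) = 0.5058
−0.138·log₂(0.138) = 0.3943
−0.261·log₂(0.261) = 0.5058
−0.103·log₂(0.103) = 0.3378
−0.088·log₂(0.088) = 0.3086
Sum ≈ 2.4614 → 2.461 bits.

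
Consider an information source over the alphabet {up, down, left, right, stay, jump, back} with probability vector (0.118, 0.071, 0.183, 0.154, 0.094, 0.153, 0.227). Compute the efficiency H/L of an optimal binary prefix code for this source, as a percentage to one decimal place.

Entropy H = −Σ p log₂ p ≈ 2.7194 bits.
Huffman merges: 71/1000+47/500→33/200; 59/500+153/1000→271/1000; 77/500+33/200→319/1000; 183/1000+227/1000→41/100; 271/1000+319/1000→59/100; 41/100+59/100→1. L = 551/200 ≈ 2.7550.
Efficiency = H/L = 2.7194/2.7550 = 98.7%.

98.7%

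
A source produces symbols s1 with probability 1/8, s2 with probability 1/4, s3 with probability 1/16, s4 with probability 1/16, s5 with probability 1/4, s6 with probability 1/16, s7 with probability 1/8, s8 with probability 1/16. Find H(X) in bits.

Each probability is a power of 1/2, so log₂(1/p) is an integer.
H = Σ p·log₂(1/p) = 1/8·3 + 1/4·2 + 1/16·4 + 1/16·4 + 1/4·2 + 1/16·4 + 1/8·3 + 1/16·4 = 2.75 bits.

2.75 bits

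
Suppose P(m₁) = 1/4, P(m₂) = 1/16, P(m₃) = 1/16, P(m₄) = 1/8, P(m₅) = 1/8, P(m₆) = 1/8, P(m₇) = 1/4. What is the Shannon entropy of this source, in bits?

2.625 bits

Each probability is a power of 1/2, so log₂(1/p) is an integer.
H = Σ p·log₂(1/p) = 1/4·2 + 1/16·4 + 1/16·4 + 1/8·3 + 1/8·3 + 1/8·3 + 1/4·2 = 2.625 bits.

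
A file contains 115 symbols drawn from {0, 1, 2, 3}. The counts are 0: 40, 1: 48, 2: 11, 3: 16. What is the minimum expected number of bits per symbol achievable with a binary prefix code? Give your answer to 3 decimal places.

Probabilities are the counts divided by 115.
Repeatedly combine the two least-probable nodes; the expected code length is the sum of the merged weights.
merge 11/115 + 16/115 → 27/115
merge 27/115 + 8/23 → 67/115
merge 48/115 + 67/115 → 1
L = 27/115 + 67/115 + 1 = 209/115 ≈ 1.817 bits/symbol.

1.817 bits/symbol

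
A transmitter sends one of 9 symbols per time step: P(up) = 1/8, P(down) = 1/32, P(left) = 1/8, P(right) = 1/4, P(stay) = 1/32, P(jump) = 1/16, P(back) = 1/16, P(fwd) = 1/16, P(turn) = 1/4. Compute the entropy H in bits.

2.8125 bits

Each probability is a power of 1/2, so log₂(1/p) is an integer.
H = Σ p·log₂(1/p) = 1/8·3 + 1/32·5 + 1/8·3 + 1/4·2 + 1/32·5 + 1/16·4 + 1/16·4 + 1/16·4 + 1/4·2 = 2.8125 bits.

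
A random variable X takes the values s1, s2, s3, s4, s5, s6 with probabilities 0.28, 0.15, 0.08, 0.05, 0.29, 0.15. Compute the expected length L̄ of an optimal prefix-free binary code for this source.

Repeatedly combine the two least-probable nodes; the expected code length is the sum of the merged weights.
merge 1/20 + 2/25 → 13/100
merge 13/100 + 3/20 → 7/25
merge 3/20 + 7/25 → 43/100
merge 7/25 + 29/100 → 57/100
merge 43/100 + 57/100 → 1
L = 13/100 + 7/25 + 43/100 + 57/100 + 1 = 241/100 = 2.41 bits/symbol.

2.41 bits/symbol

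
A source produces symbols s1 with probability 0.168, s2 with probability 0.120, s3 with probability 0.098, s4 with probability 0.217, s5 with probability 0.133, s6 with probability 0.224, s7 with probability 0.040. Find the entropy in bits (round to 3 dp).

H = −Σ pᵢ log₂ pᵢ.
−0.168·log₂(0.168) = 0.4323
−0.120·log₂(0.120) = 0.3671
−0.098·log₂(0.098) = 0.3284
−0.217·log₂(0.217) = 0.4783
−0.133·log₂(0.133) = 0.3871
−0.224·log₂(0.224) = 0.4835
−0.040·log₂(0.040) = 0.1858
Sum ≈ 2.6625 → 2.662 bits.

2.662 bits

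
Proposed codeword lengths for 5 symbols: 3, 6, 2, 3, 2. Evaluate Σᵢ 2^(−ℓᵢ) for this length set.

With common denominator 2^6 = 64: Σ 2^(−ℓᵢ) = 8/64 + 1/64 + 16/64 + 8/64 + 16/64 = 49/64 = 0.765625.

0.765625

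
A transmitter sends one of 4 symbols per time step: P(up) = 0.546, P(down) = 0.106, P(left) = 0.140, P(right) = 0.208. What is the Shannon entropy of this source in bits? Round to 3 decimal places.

H = −Σ pᵢ log₂ pᵢ.
−0.546·log₂(0.546) = 0.4767
−0.106·log₂(0.106) = 0.3432
−0.140·log₂(0.140) = 0.3971
−0.208·log₂(0.208) = 0.4712
Sum ≈ 1.6882 → 1.688 bits.

1.688 bits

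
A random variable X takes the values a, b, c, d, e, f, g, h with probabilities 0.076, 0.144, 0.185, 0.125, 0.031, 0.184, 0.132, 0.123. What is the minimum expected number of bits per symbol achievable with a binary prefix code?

Repeatedly combine the two least-probable nodes; the expected code length is the sum of the merged weights.
merge 31/1000 + 19/250 → 107/1000
merge 107/1000 + 123/1000 → 23/100
merge 1/8 + 33/250 → 257/1000
merge 18/125 + 23/125 → 41/125
merge 37/200 + 23/100 → 83/200
merge 257/1000 + 41/125 → 117/200
merge 83/200 + 117/200 → 1
L = 107/1000 + 23/100 + 257/1000 + 41/125 + 83/200 + 117/200 + 1 = 1461/500 = 2.922 bits/symbol.

2.922 bits/symbol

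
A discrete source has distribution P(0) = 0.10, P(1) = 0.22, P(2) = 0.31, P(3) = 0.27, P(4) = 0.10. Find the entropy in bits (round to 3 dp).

2.179 bits

H = −Σ pᵢ log₂ pᵢ.
−0.10·log₂(0.10) = 0.3322
−0.22·log₂(0.22) = 0.4806
−0.31·log₂(0.31) = 0.5238
−0.27·log₂(0.27) = 0.5100
−0.10·log₂(0.10) = 0.3322
Sum ≈ 2.1788 → 2.179 bits.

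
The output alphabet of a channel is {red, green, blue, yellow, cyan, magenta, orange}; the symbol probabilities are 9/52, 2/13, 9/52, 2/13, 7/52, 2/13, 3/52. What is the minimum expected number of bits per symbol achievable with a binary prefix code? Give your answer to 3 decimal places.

2.827 bits/symbol

Repeatedly combine the two least-probable nodes; the expected code length is the sum of the merged weights.
merge 3/52 + 7/52 → 5/26
merge 2/13 + 2/13 → 4/13
merge 2/13 + 9/52 → 17/52
merge 9/52 + 5/26 → 19/52
merge 4/13 + 17/52 → 33/52
merge 19/52 + 33/52 → 1
L = 5/26 + 4/13 + 17/52 + 19/52 + 33/52 + 1 = 147/52 ≈ 2.827 bits/symbol.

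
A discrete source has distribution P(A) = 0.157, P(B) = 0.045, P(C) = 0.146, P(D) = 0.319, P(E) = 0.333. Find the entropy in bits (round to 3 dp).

2.080 bits

H = −Σ pᵢ log₂ pᵢ.
−0.157·log₂(0.157) = 0.4194
−0.045·log₂(0.045) = 0.2013
−0.146·log₂(0.146) = 0.4053
−0.319·log₂(0.319) = 0.5258
−0.333·log₂(0.333) = 0.5283
Sum ≈ 2.0801 → 2.080 bits.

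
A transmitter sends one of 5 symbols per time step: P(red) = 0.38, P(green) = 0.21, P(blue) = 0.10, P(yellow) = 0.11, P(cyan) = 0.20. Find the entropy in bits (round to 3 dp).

H = −Σ pᵢ log₂ pᵢ.
−0.38·log₂(0.38) = 0.5305
−0.21·log₂(0.21) = 0.4728
−0.10·log₂(0.10) = 0.3322
−0.11·log₂(0.11) = 0.3503
−0.20·log₂(0.20) = 0.4644
Sum ≈ 2.1501 → 2.150 bits.

2.150 bits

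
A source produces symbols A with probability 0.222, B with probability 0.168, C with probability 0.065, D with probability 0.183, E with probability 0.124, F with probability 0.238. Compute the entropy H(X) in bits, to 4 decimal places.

2.4854 bits

H = −Σ pᵢ log₂ pᵢ.
−0.222·log₂(0.222) = 0.4820
−0.168·log₂(0.168) = 0.4323
−0.065·log₂(0.065) = 0.2563
−0.183·log₂(0.183) = 0.4484
−0.124·log₂(0.124) = 0.3734
−0.238·log₂(0.238) = 0.4929
Sum ≈ 2.4854 → 2.4854 bits.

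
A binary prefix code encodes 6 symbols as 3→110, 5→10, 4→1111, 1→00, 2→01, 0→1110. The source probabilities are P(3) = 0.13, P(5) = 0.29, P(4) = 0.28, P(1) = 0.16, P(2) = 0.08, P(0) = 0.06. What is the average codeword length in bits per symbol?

2.81 bits/symbol

L̄ = Σ pᵢ·ℓᵢ = 0.13·3 + 0.29·2 + 0.28·4 + 0.16·2 + 0.08·2 + 0.06·4 = 2.81 bits/symbol.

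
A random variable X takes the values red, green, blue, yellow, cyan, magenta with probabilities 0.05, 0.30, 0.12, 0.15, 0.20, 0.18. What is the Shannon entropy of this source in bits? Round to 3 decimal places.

H = −Σ pᵢ log₂ pᵢ.
−0.05·log₂(0.05) = 0.2161
−0.30·log₂(0.30) = 0.5211
−0.12·log₂(0.12) = 0.3671
−0.15·log₂(0.15) = 0.4105
−0.20·log₂(0.20) = 0.4644
−0.18·log₂(0.18) = 0.4453
Sum ≈ 2.4245 → 2.424 bits.

2.424 bits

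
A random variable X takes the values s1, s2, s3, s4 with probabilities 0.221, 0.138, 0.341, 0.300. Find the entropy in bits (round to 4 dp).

1.9260 bits

H = −Σ pᵢ log₂ pᵢ.
−0.221·log₂(0.221) = 0.4813
−0.138·log₂(0.138) = 0.3943
−0.341·log₂(0.341) = 0.5293
−0.300·log₂(0.300) = 0.5211
Sum ≈ 1.9260 → 1.9260 bits.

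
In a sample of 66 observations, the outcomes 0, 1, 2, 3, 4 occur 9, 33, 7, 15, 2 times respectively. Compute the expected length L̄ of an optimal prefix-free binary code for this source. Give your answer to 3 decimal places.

1.909 bits/symbol

Probabilities are the counts divided by 66.
Repeatedly combine the two least-probable nodes; the expected code length is the sum of the merged weights.
merge 1/33 + 7/66 → 3/22
merge 3/22 + 3/22 → 3/11
merge 5/22 + 3/11 → 1/2
merge 1/2 + 1/2 → 1
L = 3/22 + 3/11 + 1/2 + 1 = 21/11 ≈ 1.909 bits/symbol.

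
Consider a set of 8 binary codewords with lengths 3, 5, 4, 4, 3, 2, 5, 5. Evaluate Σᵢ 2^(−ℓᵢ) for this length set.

With common denominator 2^5 = 32: Σ 2^(−ℓᵢ) = 4/32 + 1/32 + 2/32 + 2/32 + 4/32 + 8/32 + 1/32 + 1/32 = 23/32 = 0.71875.

0.71875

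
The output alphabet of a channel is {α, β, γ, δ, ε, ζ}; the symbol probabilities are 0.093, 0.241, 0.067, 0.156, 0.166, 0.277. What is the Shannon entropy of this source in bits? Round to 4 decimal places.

H = −Σ pᵢ log₂ pᵢ.
−0.093·log₂(0.093) = 0.3187
−0.241·log₂(0.241) = 0.4947
−0.067·log₂(0.067) = 0.2613
−0.156·log₂(0.156) = 0.4181
−0.166·log₂(0.166) = 0.4301
−0.277·log₂(0.277) = 0.5130
Sum ≈ 2.4359 → 2.4359 bits.

2.4359 bits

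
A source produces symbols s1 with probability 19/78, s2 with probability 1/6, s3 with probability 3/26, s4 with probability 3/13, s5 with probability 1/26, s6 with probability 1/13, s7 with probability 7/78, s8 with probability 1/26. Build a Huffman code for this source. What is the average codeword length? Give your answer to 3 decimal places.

Repeatedly combine the two least-probable nodes; the expected code length is the sum of the merged weights.
merge 1/26 + 1/26 → 1/13
merge 1/13 + 1/13 → 2/13
merge 7/78 + 3/26 → 8/39
merge 2/13 + 1/6 → 25/78
merge 8/39 + 3/13 → 17/39
merge 19/78 + 25/78 → 22/39
merge 17/39 + 22/39 → 1
L = 1/13 + 2/13 + 8/39 + 25/78 + 17/39 + 22/39 + 1 = 215/78 ≈ 2.756 bits/symbol.

2.756 bits/symbol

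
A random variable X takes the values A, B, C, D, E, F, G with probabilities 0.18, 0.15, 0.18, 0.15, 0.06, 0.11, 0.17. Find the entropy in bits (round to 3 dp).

H = −Σ pᵢ log₂ pᵢ.
−0.18·log₂(0.18) = 0.4453
−0.15·log₂(0.15) = 0.4105
−0.18·log₂(0.18) = 0.4453
−0.15·log₂(0.15) = 0.4105
−0.06·log₂(0.06) = 0.2435
−0.11·log₂(0.11) = 0.3503
−0.17·log₂(0.17) = 0.4346
Sum ≈ 2.7401 → 2.740 bits.

2.740 bits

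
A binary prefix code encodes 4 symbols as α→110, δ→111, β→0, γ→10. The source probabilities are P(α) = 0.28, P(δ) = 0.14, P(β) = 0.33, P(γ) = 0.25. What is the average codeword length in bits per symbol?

L̄ = Σ pᵢ·ℓᵢ = 0.28·3 + 0.14·3 + 0.33·1 + 0.25·2 = 2.09 bits/symbol.

2.09 bits/symbol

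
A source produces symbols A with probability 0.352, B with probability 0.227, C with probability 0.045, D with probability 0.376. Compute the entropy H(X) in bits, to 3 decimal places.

H = −Σ pᵢ log₂ pᵢ.
−0.352·log₂(0.352) = 0.5302
−0.227·log₂(0.227) = 0.4856
−0.045·log₂(0.045) = 0.2013
−0.376·log₂(0.376) = 0.5306
Sum ≈ 1.7478 → 1.748 bits.

1.748 bits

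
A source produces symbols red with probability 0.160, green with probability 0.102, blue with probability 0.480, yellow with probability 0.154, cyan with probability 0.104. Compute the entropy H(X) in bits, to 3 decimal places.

2.022 bits

H = −Σ pᵢ log₂ pᵢ.
−0.160·log₂(0.160) = 0.4230
−0.102·log₂(0.102) = 0.3359
−0.480·log₂(0.480) = 0.5083
−0.154·log₂(0.154) = 0.4156
−0.104·log₂(0.104) = 0.3396
Sum ≈ 2.0225 → 2.022 bits.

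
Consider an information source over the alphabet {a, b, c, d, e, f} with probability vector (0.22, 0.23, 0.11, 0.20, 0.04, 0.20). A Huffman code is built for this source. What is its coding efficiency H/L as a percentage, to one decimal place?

97.3%

Entropy H = −Σ p log₂ p ≈ 2.4331 bits.
Huffman merges: 1/25+11/100→3/20; 3/20+1/5→7/20; 1/5+11/50→21/50; 23/100+7/20→29/50; 21/50+29/50→1. L = 5/2 ≈ 2.5000.
Efficiency = H/L = 2.4331/2.5000 = 97.3%.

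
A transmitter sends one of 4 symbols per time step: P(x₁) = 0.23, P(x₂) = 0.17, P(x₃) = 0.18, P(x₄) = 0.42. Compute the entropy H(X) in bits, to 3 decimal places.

H = −Σ pᵢ log₂ pᵢ.
−0.23·log₂(0.23) = 0.4877
−0.17·log₂(0.17) = 0.4346
−0.18·log₂(0.18) = 0.4453
−0.42·log₂(0.42) = 0.5256
Sum ≈ 1.8932 → 1.893 bits.

1.893 bits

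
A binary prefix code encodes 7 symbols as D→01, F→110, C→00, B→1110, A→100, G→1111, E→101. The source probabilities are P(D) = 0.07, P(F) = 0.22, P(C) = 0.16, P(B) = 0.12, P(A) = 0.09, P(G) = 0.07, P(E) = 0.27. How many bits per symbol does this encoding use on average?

2.96 bits/symbol

L̄ = Σ pᵢ·ℓᵢ = 0.07·2 + 0.22·3 + 0.16·2 + 0.12·4 + 0.09·3 + 0.07·4 + 0.27·3 = 2.96 bits/symbol.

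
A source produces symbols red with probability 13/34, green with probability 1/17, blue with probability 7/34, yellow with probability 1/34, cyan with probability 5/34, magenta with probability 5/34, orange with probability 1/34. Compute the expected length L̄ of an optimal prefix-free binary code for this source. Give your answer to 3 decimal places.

2.412 bits/symbol

Repeatedly combine the two least-probable nodes; the expected code length is the sum of the merged weights.
merge 1/34 + 1/34 → 1/17
merge 1/17 + 1/17 → 2/17
merge 2/17 + 5/34 → 9/34
merge 5/34 + 7/34 → 6/17
merge 9/34 + 6/17 → 21/34
merge 13/34 + 21/34 → 1
L = 1/17 + 2/17 + 9/34 + 6/17 + 21/34 + 1 = 41/17 ≈ 2.412 bits/symbol.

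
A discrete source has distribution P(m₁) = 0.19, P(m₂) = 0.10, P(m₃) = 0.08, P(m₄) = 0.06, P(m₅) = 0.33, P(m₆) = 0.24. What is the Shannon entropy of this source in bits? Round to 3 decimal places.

2.344 bits

H = −Σ pᵢ log₂ pᵢ.
−0.19·log₂(0.19) = 0.4552
−0.10·log₂(0.10) = 0.3322
−0.08·log₂(0.08) = 0.2915
−0.06·log₂(0.06) = 0.2435
−0.33·log₂(0.33) = 0.5278
−0.24·log₂(0.24) = 0.4941
Sum ≈ 2.3444 → 2.344 bits.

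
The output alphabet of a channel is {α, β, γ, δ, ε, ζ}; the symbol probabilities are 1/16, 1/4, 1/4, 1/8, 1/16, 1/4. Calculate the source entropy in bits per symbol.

Each probability is a power of 1/2, so log₂(1/p) is an integer.
H = Σ p·log₂(1/p) = 1/16·4 + 1/4·2 + 1/4·2 + 1/8·3 + 1/16·4 + 1/4·2 = 2.375 bits.

2.375 bits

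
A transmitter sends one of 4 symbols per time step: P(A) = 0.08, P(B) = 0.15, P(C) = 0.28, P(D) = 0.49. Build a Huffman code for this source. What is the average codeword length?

Repeatedly combine the two least-probable nodes; the expected code length is the sum of the merged weights.
merge 2/25 + 3/20 → 23/100
merge 23/100 + 7/25 → 51/100
merge 49/100 + 51/100 → 1
L = 23/100 + 51/100 + 1 = 87/50 = 1.74 bits/symbol.

1.74 bits/symbol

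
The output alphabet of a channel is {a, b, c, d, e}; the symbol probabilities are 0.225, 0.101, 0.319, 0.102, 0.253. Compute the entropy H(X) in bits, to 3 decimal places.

2.182 bits

H = −Σ pᵢ log₂ pᵢ.
−0.225·log₂(0.225) = 0.4842
−0.101·log₂(0.101) = 0.3341
−0.319·log₂(0.319) = 0.5258
−0.102·log₂(0.102) = 0.3359
−0.253·log₂(0.253) = 0.5016
Sum ≈ 2.1817 → 2.182 bits.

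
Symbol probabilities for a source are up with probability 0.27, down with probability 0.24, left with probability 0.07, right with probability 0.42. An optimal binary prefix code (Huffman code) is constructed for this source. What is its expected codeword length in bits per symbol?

Repeatedly combine the two least-probable nodes; the expected code length is the sum of the merged weights.
merge 7/100 + 6/25 → 31/100
merge 27/100 + 31/100 → 29/50
merge 21/50 + 29/50 → 1
L = 31/100 + 29/50 + 1 = 189/100 = 1.89 bits/symbol.

1.89 bits/symbol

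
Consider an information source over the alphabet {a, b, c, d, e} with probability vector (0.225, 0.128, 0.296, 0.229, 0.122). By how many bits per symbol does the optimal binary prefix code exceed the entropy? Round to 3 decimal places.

0.009 bits

Entropy H = −Σ p log₂ p ≈ 2.2410 bits.
Huffman merges: 61/500+16/125→1/4; 9/40+229/1000→227/500; 1/4+37/125→273/500; 227/500+273/500→1. L = 9/4 ≈ 2.2500.
L − H = 2.2500 − 2.2410 = 0.009 bits.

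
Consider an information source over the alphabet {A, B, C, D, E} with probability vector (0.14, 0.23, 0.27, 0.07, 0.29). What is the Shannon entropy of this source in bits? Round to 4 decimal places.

H = −Σ pᵢ log₂ pᵢ.
−0.14·log₂(0.14) = 0.3971
−0.23·log₂(0.23) = 0.4877
−0.27·log₂(0.27) = 0.5100
−0.07·log₂(0.07) = 0.2686
−0.29·log₂(0.29) = 0.5179
Sum ≈ 2.1813 → 2.1813 bits.

2.1813 bits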